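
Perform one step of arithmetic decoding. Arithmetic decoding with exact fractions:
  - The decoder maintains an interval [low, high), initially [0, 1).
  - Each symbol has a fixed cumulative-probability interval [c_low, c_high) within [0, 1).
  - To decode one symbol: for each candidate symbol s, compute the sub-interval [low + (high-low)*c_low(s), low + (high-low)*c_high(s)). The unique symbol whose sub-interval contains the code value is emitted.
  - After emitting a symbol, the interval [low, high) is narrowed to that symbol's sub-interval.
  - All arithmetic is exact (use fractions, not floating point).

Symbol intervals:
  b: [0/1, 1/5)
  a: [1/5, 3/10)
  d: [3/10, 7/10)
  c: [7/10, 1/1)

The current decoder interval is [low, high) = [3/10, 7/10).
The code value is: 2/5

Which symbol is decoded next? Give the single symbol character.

Interval width = high − low = 7/10 − 3/10 = 2/5
Scaled code = (code − low) / width = (2/5 − 3/10) / 2/5 = 1/4
  b: [0/1, 1/5) 
  a: [1/5, 3/10) ← scaled code falls here ✓
  d: [3/10, 7/10) 
  c: [7/10, 1/1) 

Answer: a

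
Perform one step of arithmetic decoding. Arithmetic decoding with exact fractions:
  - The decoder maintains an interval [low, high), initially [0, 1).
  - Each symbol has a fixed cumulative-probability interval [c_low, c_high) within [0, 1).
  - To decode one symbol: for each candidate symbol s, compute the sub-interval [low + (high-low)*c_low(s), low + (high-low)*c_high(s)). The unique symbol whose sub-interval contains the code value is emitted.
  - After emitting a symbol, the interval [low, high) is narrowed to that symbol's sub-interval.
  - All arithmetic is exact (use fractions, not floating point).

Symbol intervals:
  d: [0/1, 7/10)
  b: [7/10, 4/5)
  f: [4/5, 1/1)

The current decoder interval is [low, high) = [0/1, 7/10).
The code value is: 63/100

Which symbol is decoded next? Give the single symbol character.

Answer: f

Derivation:
Interval width = high − low = 7/10 − 0/1 = 7/10
Scaled code = (code − low) / width = (63/100 − 0/1) / 7/10 = 9/10
  d: [0/1, 7/10) 
  b: [7/10, 4/5) 
  f: [4/5, 1/1) ← scaled code falls here ✓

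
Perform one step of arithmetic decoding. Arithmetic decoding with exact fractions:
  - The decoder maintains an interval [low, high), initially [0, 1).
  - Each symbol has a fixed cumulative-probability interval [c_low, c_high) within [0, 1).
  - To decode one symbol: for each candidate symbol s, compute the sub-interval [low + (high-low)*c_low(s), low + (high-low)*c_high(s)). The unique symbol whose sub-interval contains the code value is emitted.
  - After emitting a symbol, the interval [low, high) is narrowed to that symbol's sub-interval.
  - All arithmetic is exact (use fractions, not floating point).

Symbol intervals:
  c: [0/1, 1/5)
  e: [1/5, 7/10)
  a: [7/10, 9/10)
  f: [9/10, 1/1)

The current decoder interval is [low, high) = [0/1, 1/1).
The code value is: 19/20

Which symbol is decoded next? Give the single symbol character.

Answer: f

Derivation:
Interval width = high − low = 1/1 − 0/1 = 1/1
Scaled code = (code − low) / width = (19/20 − 0/1) / 1/1 = 19/20
  c: [0/1, 1/5) 
  e: [1/5, 7/10) 
  a: [7/10, 9/10) 
  f: [9/10, 1/1) ← scaled code falls here ✓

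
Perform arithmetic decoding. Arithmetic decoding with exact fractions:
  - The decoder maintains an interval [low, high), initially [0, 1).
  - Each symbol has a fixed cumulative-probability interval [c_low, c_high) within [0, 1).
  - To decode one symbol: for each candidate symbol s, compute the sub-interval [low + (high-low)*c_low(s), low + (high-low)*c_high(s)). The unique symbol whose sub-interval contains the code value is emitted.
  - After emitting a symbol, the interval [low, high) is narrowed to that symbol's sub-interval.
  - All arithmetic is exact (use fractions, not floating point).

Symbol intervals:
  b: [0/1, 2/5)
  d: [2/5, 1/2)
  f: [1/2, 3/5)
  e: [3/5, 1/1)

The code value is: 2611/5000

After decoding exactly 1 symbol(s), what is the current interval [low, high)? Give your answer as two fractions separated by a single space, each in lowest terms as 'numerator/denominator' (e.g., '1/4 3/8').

Answer: 1/2 3/5

Derivation:
Step 1: interval [0/1, 1/1), width = 1/1 - 0/1 = 1/1
  'b': [0/1 + 1/1*0/1, 0/1 + 1/1*2/5) = [0/1, 2/5)
  'd': [0/1 + 1/1*2/5, 0/1 + 1/1*1/2) = [2/5, 1/2)
  'f': [0/1 + 1/1*1/2, 0/1 + 1/1*3/5) = [1/2, 3/5) <- contains code 2611/5000
  'e': [0/1 + 1/1*3/5, 0/1 + 1/1*1/1) = [3/5, 1/1)
  emit 'f', narrow to [1/2, 3/5)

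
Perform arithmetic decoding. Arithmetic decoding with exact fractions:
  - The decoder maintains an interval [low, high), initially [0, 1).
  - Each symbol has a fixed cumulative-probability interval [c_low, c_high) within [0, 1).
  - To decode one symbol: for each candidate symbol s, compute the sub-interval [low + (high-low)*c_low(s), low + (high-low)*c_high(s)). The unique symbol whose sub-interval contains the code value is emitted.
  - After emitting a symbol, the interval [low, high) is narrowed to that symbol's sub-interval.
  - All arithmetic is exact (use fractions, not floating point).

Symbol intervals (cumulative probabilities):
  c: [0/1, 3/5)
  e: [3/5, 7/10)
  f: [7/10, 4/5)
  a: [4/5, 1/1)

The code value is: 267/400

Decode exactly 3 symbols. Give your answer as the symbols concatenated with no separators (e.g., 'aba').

Answer: eef

Derivation:
Step 1: interval [0/1, 1/1), width = 1/1 - 0/1 = 1/1
  'c': [0/1 + 1/1*0/1, 0/1 + 1/1*3/5) = [0/1, 3/5)
  'e': [0/1 + 1/1*3/5, 0/1 + 1/1*7/10) = [3/5, 7/10) <- contains code 267/400
  'f': [0/1 + 1/1*7/10, 0/1 + 1/1*4/5) = [7/10, 4/5)
  'a': [0/1 + 1/1*4/5, 0/1 + 1/1*1/1) = [4/5, 1/1)
  emit 'e', narrow to [3/5, 7/10)
Step 2: interval [3/5, 7/10), width = 7/10 - 3/5 = 1/10
  'c': [3/5 + 1/10*0/1, 3/5 + 1/10*3/5) = [3/5, 33/50)
  'e': [3/5 + 1/10*3/5, 3/5 + 1/10*7/10) = [33/50, 67/100) <- contains code 267/400
  'f': [3/5 + 1/10*7/10, 3/5 + 1/10*4/5) = [67/100, 17/25)
  'a': [3/5 + 1/10*4/5, 3/5 + 1/10*1/1) = [17/25, 7/10)
  emit 'e', narrow to [33/50, 67/100)
Step 3: interval [33/50, 67/100), width = 67/100 - 33/50 = 1/100
  'c': [33/50 + 1/100*0/1, 33/50 + 1/100*3/5) = [33/50, 333/500)
  'e': [33/50 + 1/100*3/5, 33/50 + 1/100*7/10) = [333/500, 667/1000)
  'f': [33/50 + 1/100*7/10, 33/50 + 1/100*4/5) = [667/1000, 167/250) <- contains code 267/400
  'a': [33/50 + 1/100*4/5, 33/50 + 1/100*1/1) = [167/250, 67/100)
  emit 'f', narrow to [667/1000, 167/250)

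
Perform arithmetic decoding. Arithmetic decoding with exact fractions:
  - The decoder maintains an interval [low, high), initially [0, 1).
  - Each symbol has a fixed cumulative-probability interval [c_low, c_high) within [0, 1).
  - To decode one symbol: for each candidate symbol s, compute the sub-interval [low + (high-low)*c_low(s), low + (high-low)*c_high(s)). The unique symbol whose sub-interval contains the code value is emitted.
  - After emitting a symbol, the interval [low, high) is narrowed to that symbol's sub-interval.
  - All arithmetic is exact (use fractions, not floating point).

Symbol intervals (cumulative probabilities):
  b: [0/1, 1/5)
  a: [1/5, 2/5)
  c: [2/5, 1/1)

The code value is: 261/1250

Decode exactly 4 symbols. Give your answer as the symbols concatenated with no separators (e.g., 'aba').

Step 1: interval [0/1, 1/1), width = 1/1 - 0/1 = 1/1
  'b': [0/1 + 1/1*0/1, 0/1 + 1/1*1/5) = [0/1, 1/5)
  'a': [0/1 + 1/1*1/5, 0/1 + 1/1*2/5) = [1/5, 2/5) <- contains code 261/1250
  'c': [0/1 + 1/1*2/5, 0/1 + 1/1*1/1) = [2/5, 1/1)
  emit 'a', narrow to [1/5, 2/5)
Step 2: interval [1/5, 2/5), width = 2/5 - 1/5 = 1/5
  'b': [1/5 + 1/5*0/1, 1/5 + 1/5*1/5) = [1/5, 6/25) <- contains code 261/1250
  'a': [1/5 + 1/5*1/5, 1/5 + 1/5*2/5) = [6/25, 7/25)
  'c': [1/5 + 1/5*2/5, 1/5 + 1/5*1/1) = [7/25, 2/5)
  emit 'b', narrow to [1/5, 6/25)
Step 3: interval [1/5, 6/25), width = 6/25 - 1/5 = 1/25
  'b': [1/5 + 1/25*0/1, 1/5 + 1/25*1/5) = [1/5, 26/125)
  'a': [1/5 + 1/25*1/5, 1/5 + 1/25*2/5) = [26/125, 27/125) <- contains code 261/1250
  'c': [1/5 + 1/25*2/5, 1/5 + 1/25*1/1) = [27/125, 6/25)
  emit 'a', narrow to [26/125, 27/125)
Step 4: interval [26/125, 27/125), width = 27/125 - 26/125 = 1/125
  'b': [26/125 + 1/125*0/1, 26/125 + 1/125*1/5) = [26/125, 131/625) <- contains code 261/1250
  'a': [26/125 + 1/125*1/5, 26/125 + 1/125*2/5) = [131/625, 132/625)
  'c': [26/125 + 1/125*2/5, 26/125 + 1/125*1/1) = [132/625, 27/125)
  emit 'b', narrow to [26/125, 131/625)

Answer: abab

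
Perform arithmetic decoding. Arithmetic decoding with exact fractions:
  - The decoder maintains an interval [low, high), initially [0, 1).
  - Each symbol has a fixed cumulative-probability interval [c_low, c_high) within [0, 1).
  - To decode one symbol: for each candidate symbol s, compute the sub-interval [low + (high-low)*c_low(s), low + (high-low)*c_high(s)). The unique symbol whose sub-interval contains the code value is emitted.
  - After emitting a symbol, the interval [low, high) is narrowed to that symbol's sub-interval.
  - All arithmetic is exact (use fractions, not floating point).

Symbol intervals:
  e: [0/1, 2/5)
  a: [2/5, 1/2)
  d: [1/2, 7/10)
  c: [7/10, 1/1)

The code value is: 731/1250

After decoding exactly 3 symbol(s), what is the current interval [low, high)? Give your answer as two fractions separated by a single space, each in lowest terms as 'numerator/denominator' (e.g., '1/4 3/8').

Answer: 29/50 147/250

Derivation:
Step 1: interval [0/1, 1/1), width = 1/1 - 0/1 = 1/1
  'e': [0/1 + 1/1*0/1, 0/1 + 1/1*2/5) = [0/1, 2/5)
  'a': [0/1 + 1/1*2/5, 0/1 + 1/1*1/2) = [2/5, 1/2)
  'd': [0/1 + 1/1*1/2, 0/1 + 1/1*7/10) = [1/2, 7/10) <- contains code 731/1250
  'c': [0/1 + 1/1*7/10, 0/1 + 1/1*1/1) = [7/10, 1/1)
  emit 'd', narrow to [1/2, 7/10)
Step 2: interval [1/2, 7/10), width = 7/10 - 1/2 = 1/5
  'e': [1/2 + 1/5*0/1, 1/2 + 1/5*2/5) = [1/2, 29/50)
  'a': [1/2 + 1/5*2/5, 1/2 + 1/5*1/2) = [29/50, 3/5) <- contains code 731/1250
  'd': [1/2 + 1/5*1/2, 1/2 + 1/5*7/10) = [3/5, 16/25)
  'c': [1/2 + 1/5*7/10, 1/2 + 1/5*1/1) = [16/25, 7/10)
  emit 'a', narrow to [29/50, 3/5)
Step 3: interval [29/50, 3/5), width = 3/5 - 29/50 = 1/50
  'e': [29/50 + 1/50*0/1, 29/50 + 1/50*2/5) = [29/50, 147/250) <- contains code 731/1250
  'a': [29/50 + 1/50*2/5, 29/50 + 1/50*1/2) = [147/250, 59/100)
  'd': [29/50 + 1/50*1/2, 29/50 + 1/50*7/10) = [59/100, 297/500)
  'c': [29/50 + 1/50*7/10, 29/50 + 1/50*1/1) = [297/500, 3/5)
  emit 'e', narrow to [29/50, 147/250)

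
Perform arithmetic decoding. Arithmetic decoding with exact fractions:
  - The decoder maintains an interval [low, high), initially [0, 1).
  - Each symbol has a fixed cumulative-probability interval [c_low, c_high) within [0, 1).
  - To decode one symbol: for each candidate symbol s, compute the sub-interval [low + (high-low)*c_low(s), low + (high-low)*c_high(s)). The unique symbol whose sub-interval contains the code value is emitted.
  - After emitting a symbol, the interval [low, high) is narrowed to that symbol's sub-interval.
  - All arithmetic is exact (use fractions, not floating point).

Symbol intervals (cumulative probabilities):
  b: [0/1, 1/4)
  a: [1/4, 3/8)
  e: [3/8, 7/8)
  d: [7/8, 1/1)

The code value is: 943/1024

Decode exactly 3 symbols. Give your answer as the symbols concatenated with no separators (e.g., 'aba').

Answer: dad

Derivation:
Step 1: interval [0/1, 1/1), width = 1/1 - 0/1 = 1/1
  'b': [0/1 + 1/1*0/1, 0/1 + 1/1*1/4) = [0/1, 1/4)
  'a': [0/1 + 1/1*1/4, 0/1 + 1/1*3/8) = [1/4, 3/8)
  'e': [0/1 + 1/1*3/8, 0/1 + 1/1*7/8) = [3/8, 7/8)
  'd': [0/1 + 1/1*7/8, 0/1 + 1/1*1/1) = [7/8, 1/1) <- contains code 943/1024
  emit 'd', narrow to [7/8, 1/1)
Step 2: interval [7/8, 1/1), width = 1/1 - 7/8 = 1/8
  'b': [7/8 + 1/8*0/1, 7/8 + 1/8*1/4) = [7/8, 29/32)
  'a': [7/8 + 1/8*1/4, 7/8 + 1/8*3/8) = [29/32, 59/64) <- contains code 943/1024
  'e': [7/8 + 1/8*3/8, 7/8 + 1/8*7/8) = [59/64, 63/64)
  'd': [7/8 + 1/8*7/8, 7/8 + 1/8*1/1) = [63/64, 1/1)
  emit 'a', narrow to [29/32, 59/64)
Step 3: interval [29/32, 59/64), width = 59/64 - 29/32 = 1/64
  'b': [29/32 + 1/64*0/1, 29/32 + 1/64*1/4) = [29/32, 233/256)
  'a': [29/32 + 1/64*1/4, 29/32 + 1/64*3/8) = [233/256, 467/512)
  'e': [29/32 + 1/64*3/8, 29/32 + 1/64*7/8) = [467/512, 471/512)
  'd': [29/32 + 1/64*7/8, 29/32 + 1/64*1/1) = [471/512, 59/64) <- contains code 943/1024
  emit 'd', narrow to [471/512, 59/64)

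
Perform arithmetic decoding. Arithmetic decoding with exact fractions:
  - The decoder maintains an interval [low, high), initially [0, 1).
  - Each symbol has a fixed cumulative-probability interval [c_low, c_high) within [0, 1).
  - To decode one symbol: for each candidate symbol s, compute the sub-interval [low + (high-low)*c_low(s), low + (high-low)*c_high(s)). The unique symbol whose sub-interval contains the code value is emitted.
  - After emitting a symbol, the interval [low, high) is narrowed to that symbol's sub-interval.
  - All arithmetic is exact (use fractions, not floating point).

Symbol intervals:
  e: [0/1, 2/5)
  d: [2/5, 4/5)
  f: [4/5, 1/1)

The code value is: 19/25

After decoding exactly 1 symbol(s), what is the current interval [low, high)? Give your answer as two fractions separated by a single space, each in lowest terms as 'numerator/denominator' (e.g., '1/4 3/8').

Answer: 2/5 4/5

Derivation:
Step 1: interval [0/1, 1/1), width = 1/1 - 0/1 = 1/1
  'e': [0/1 + 1/1*0/1, 0/1 + 1/1*2/5) = [0/1, 2/5)
  'd': [0/1 + 1/1*2/5, 0/1 + 1/1*4/5) = [2/5, 4/5) <- contains code 19/25
  'f': [0/1 + 1/1*4/5, 0/1 + 1/1*1/1) = [4/5, 1/1)
  emit 'd', narrow to [2/5, 4/5)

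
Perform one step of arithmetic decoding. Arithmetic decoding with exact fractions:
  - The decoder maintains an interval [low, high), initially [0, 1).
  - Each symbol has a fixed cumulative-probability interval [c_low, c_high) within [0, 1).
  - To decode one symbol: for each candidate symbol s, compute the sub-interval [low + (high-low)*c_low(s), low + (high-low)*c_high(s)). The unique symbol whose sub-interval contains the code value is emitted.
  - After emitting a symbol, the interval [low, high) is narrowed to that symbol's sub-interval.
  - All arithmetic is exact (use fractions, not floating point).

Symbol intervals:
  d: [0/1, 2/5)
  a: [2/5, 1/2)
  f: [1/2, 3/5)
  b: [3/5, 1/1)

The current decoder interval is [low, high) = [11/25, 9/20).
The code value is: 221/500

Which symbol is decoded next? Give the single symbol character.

Interval width = high − low = 9/20 − 11/25 = 1/100
Scaled code = (code − low) / width = (221/500 − 11/25) / 1/100 = 1/5
  d: [0/1, 2/5) ← scaled code falls here ✓
  a: [2/5, 1/2) 
  f: [1/2, 3/5) 
  b: [3/5, 1/1) 

Answer: d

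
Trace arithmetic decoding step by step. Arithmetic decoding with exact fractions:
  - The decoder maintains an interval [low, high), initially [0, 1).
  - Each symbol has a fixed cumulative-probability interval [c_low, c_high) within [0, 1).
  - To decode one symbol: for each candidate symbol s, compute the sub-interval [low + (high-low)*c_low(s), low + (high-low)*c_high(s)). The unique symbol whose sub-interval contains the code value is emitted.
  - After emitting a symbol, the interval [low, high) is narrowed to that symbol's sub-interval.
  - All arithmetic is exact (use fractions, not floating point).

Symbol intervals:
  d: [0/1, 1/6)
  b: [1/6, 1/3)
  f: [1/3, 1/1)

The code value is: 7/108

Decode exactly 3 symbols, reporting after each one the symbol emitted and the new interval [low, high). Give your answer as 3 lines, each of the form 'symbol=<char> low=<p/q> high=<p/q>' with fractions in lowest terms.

Answer: symbol=d low=0/1 high=1/6
symbol=f low=1/18 high=1/6
symbol=d low=1/18 high=2/27

Derivation:
Step 1: interval [0/1, 1/1), width = 1/1 - 0/1 = 1/1
  'd': [0/1 + 1/1*0/1, 0/1 + 1/1*1/6) = [0/1, 1/6) <- contains code 7/108
  'b': [0/1 + 1/1*1/6, 0/1 + 1/1*1/3) = [1/6, 1/3)
  'f': [0/1 + 1/1*1/3, 0/1 + 1/1*1/1) = [1/3, 1/1)
  emit 'd', narrow to [0/1, 1/6)
Step 2: interval [0/1, 1/6), width = 1/6 - 0/1 = 1/6
  'd': [0/1 + 1/6*0/1, 0/1 + 1/6*1/6) = [0/1, 1/36)
  'b': [0/1 + 1/6*1/6, 0/1 + 1/6*1/3) = [1/36, 1/18)
  'f': [0/1 + 1/6*1/3, 0/1 + 1/6*1/1) = [1/18, 1/6) <- contains code 7/108
  emit 'f', narrow to [1/18, 1/6)
Step 3: interval [1/18, 1/6), width = 1/6 - 1/18 = 1/9
  'd': [1/18 + 1/9*0/1, 1/18 + 1/9*1/6) = [1/18, 2/27) <- contains code 7/108
  'b': [1/18 + 1/9*1/6, 1/18 + 1/9*1/3) = [2/27, 5/54)
  'f': [1/18 + 1/9*1/3, 1/18 + 1/9*1/1) = [5/54, 1/6)
  emit 'd', narrow to [1/18, 2/27)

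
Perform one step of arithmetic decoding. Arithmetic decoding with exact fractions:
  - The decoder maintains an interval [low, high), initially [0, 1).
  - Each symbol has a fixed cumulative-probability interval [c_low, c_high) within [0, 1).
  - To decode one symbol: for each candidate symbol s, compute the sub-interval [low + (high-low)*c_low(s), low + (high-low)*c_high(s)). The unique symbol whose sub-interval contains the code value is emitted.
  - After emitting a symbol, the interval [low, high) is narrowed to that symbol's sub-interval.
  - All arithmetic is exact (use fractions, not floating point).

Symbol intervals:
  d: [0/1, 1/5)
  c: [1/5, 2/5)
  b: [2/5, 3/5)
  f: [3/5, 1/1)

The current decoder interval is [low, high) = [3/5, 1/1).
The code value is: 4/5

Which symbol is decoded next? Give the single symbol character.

Answer: b

Derivation:
Interval width = high − low = 1/1 − 3/5 = 2/5
Scaled code = (code − low) / width = (4/5 − 3/5) / 2/5 = 1/2
  d: [0/1, 1/5) 
  c: [1/5, 2/5) 
  b: [2/5, 3/5) ← scaled code falls here ✓
  f: [3/5, 1/1) 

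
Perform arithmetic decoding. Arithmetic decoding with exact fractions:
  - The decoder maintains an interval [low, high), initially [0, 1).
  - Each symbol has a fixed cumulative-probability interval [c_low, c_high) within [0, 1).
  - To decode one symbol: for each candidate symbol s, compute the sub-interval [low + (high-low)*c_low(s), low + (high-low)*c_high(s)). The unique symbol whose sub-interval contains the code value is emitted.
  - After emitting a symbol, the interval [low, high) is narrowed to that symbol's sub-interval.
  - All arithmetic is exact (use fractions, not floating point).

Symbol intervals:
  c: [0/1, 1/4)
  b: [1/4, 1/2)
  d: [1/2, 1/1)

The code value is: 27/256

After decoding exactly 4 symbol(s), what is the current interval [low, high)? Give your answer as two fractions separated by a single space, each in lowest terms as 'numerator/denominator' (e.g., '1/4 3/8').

Answer: 13/128 7/64

Derivation:
Step 1: interval [0/1, 1/1), width = 1/1 - 0/1 = 1/1
  'c': [0/1 + 1/1*0/1, 0/1 + 1/1*1/4) = [0/1, 1/4) <- contains code 27/256
  'b': [0/1 + 1/1*1/4, 0/1 + 1/1*1/2) = [1/4, 1/2)
  'd': [0/1 + 1/1*1/2, 0/1 + 1/1*1/1) = [1/2, 1/1)
  emit 'c', narrow to [0/1, 1/4)
Step 2: interval [0/1, 1/4), width = 1/4 - 0/1 = 1/4
  'c': [0/1 + 1/4*0/1, 0/1 + 1/4*1/4) = [0/1, 1/16)
  'b': [0/1 + 1/4*1/4, 0/1 + 1/4*1/2) = [1/16, 1/8) <- contains code 27/256
  'd': [0/1 + 1/4*1/2, 0/1 + 1/4*1/1) = [1/8, 1/4)
  emit 'b', narrow to [1/16, 1/8)
Step 3: interval [1/16, 1/8), width = 1/8 - 1/16 = 1/16
  'c': [1/16 + 1/16*0/1, 1/16 + 1/16*1/4) = [1/16, 5/64)
  'b': [1/16 + 1/16*1/4, 1/16 + 1/16*1/2) = [5/64, 3/32)
  'd': [1/16 + 1/16*1/2, 1/16 + 1/16*1/1) = [3/32, 1/8) <- contains code 27/256
  emit 'd', narrow to [3/32, 1/8)
Step 4: interval [3/32, 1/8), width = 1/8 - 3/32 = 1/32
  'c': [3/32 + 1/32*0/1, 3/32 + 1/32*1/4) = [3/32, 13/128)
  'b': [3/32 + 1/32*1/4, 3/32 + 1/32*1/2) = [13/128, 7/64) <- contains code 27/256
  'd': [3/32 + 1/32*1/2, 3/32 + 1/32*1/1) = [7/64, 1/8)
  emit 'b', narrow to [13/128, 7/64)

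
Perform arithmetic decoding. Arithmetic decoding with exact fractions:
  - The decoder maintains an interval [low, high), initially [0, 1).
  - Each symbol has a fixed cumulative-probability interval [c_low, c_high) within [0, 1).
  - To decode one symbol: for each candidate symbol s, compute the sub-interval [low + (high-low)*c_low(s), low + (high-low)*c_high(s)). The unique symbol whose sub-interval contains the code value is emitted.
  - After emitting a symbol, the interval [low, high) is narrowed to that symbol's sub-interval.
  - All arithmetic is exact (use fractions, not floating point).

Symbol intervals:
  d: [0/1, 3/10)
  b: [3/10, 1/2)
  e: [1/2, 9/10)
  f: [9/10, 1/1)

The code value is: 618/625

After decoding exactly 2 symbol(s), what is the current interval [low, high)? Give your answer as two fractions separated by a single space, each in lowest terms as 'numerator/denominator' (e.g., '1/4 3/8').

Answer: 19/20 99/100

Derivation:
Step 1: interval [0/1, 1/1), width = 1/1 - 0/1 = 1/1
  'd': [0/1 + 1/1*0/1, 0/1 + 1/1*3/10) = [0/1, 3/10)
  'b': [0/1 + 1/1*3/10, 0/1 + 1/1*1/2) = [3/10, 1/2)
  'e': [0/1 + 1/1*1/2, 0/1 + 1/1*9/10) = [1/2, 9/10)
  'f': [0/1 + 1/1*9/10, 0/1 + 1/1*1/1) = [9/10, 1/1) <- contains code 618/625
  emit 'f', narrow to [9/10, 1/1)
Step 2: interval [9/10, 1/1), width = 1/1 - 9/10 = 1/10
  'd': [9/10 + 1/10*0/1, 9/10 + 1/10*3/10) = [9/10, 93/100)
  'b': [9/10 + 1/10*3/10, 9/10 + 1/10*1/2) = [93/100, 19/20)
  'e': [9/10 + 1/10*1/2, 9/10 + 1/10*9/10) = [19/20, 99/100) <- contains code 618/625
  'f': [9/10 + 1/10*9/10, 9/10 + 1/10*1/1) = [99/100, 1/1)
  emit 'e', narrow to [19/20, 99/100)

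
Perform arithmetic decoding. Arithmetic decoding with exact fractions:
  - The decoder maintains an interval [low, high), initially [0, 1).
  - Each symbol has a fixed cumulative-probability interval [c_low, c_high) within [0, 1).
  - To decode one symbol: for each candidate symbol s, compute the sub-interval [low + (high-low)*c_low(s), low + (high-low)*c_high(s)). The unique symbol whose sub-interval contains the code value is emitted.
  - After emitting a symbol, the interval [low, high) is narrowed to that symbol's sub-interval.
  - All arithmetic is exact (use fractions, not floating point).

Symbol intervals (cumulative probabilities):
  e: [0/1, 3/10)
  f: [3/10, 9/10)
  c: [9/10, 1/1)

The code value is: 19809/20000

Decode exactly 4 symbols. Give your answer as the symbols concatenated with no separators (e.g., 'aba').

Step 1: interval [0/1, 1/1), width = 1/1 - 0/1 = 1/1
  'e': [0/1 + 1/1*0/1, 0/1 + 1/1*3/10) = [0/1, 3/10)
  'f': [0/1 + 1/1*3/10, 0/1 + 1/1*9/10) = [3/10, 9/10)
  'c': [0/1 + 1/1*9/10, 0/1 + 1/1*1/1) = [9/10, 1/1) <- contains code 19809/20000
  emit 'c', narrow to [9/10, 1/1)
Step 2: interval [9/10, 1/1), width = 1/1 - 9/10 = 1/10
  'e': [9/10 + 1/10*0/1, 9/10 + 1/10*3/10) = [9/10, 93/100)
  'f': [9/10 + 1/10*3/10, 9/10 + 1/10*9/10) = [93/100, 99/100)
  'c': [9/10 + 1/10*9/10, 9/10 + 1/10*1/1) = [99/100, 1/1) <- contains code 19809/20000
  emit 'c', narrow to [99/100, 1/1)
Step 3: interval [99/100, 1/1), width = 1/1 - 99/100 = 1/100
  'e': [99/100 + 1/100*0/1, 99/100 + 1/100*3/10) = [99/100, 993/1000) <- contains code 19809/20000
  'f': [99/100 + 1/100*3/10, 99/100 + 1/100*9/10) = [993/1000, 999/1000)
  'c': [99/100 + 1/100*9/10, 99/100 + 1/100*1/1) = [999/1000, 1/1)
  emit 'e', narrow to [99/100, 993/1000)
Step 4: interval [99/100, 993/1000), width = 993/1000 - 99/100 = 3/1000
  'e': [99/100 + 3/1000*0/1, 99/100 + 3/1000*3/10) = [99/100, 9909/10000) <- contains code 19809/20000
  'f': [99/100 + 3/1000*3/10, 99/100 + 3/1000*9/10) = [9909/10000, 9927/10000)
  'c': [99/100 + 3/1000*9/10, 99/100 + 3/1000*1/1) = [9927/10000, 993/1000)
  emit 'e', narrow to [99/100, 9909/10000)

Answer: ccee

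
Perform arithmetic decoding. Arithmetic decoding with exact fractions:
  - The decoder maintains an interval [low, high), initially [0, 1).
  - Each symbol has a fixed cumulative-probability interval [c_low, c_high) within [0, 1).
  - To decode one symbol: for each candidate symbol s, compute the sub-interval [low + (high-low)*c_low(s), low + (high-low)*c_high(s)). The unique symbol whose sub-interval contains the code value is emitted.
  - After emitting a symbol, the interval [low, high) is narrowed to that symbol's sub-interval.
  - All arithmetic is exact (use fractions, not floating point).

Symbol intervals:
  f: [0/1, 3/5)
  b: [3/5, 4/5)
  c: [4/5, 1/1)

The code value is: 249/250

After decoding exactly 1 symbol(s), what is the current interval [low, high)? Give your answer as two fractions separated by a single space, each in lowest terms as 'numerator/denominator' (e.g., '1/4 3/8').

Answer: 4/5 1/1

Derivation:
Step 1: interval [0/1, 1/1), width = 1/1 - 0/1 = 1/1
  'f': [0/1 + 1/1*0/1, 0/1 + 1/1*3/5) = [0/1, 3/5)
  'b': [0/1 + 1/1*3/5, 0/1 + 1/1*4/5) = [3/5, 4/5)
  'c': [0/1 + 1/1*4/5, 0/1 + 1/1*1/1) = [4/5, 1/1) <- contains code 249/250
  emit 'c', narrow to [4/5, 1/1)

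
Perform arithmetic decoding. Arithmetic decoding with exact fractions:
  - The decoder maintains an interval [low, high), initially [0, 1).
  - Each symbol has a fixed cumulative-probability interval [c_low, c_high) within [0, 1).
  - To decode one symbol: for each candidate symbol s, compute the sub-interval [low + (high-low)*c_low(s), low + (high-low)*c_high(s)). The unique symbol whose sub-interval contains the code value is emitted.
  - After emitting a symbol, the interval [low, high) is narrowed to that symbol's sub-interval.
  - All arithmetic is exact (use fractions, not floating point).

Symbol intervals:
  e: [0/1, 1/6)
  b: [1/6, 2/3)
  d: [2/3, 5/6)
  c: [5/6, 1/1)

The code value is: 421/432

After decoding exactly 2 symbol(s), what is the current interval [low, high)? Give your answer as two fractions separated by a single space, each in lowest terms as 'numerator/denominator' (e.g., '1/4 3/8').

Answer: 35/36 1/1

Derivation:
Step 1: interval [0/1, 1/1), width = 1/1 - 0/1 = 1/1
  'e': [0/1 + 1/1*0/1, 0/1 + 1/1*1/6) = [0/1, 1/6)
  'b': [0/1 + 1/1*1/6, 0/1 + 1/1*2/3) = [1/6, 2/3)
  'd': [0/1 + 1/1*2/3, 0/1 + 1/1*5/6) = [2/3, 5/6)
  'c': [0/1 + 1/1*5/6, 0/1 + 1/1*1/1) = [5/6, 1/1) <- contains code 421/432
  emit 'c', narrow to [5/6, 1/1)
Step 2: interval [5/6, 1/1), width = 1/1 - 5/6 = 1/6
  'e': [5/6 + 1/6*0/1, 5/6 + 1/6*1/6) = [5/6, 31/36)
  'b': [5/6 + 1/6*1/6, 5/6 + 1/6*2/3) = [31/36, 17/18)
  'd': [5/6 + 1/6*2/3, 5/6 + 1/6*5/6) = [17/18, 35/36)
  'c': [5/6 + 1/6*5/6, 5/6 + 1/6*1/1) = [35/36, 1/1) <- contains code 421/432
  emit 'c', narrow to [35/36, 1/1)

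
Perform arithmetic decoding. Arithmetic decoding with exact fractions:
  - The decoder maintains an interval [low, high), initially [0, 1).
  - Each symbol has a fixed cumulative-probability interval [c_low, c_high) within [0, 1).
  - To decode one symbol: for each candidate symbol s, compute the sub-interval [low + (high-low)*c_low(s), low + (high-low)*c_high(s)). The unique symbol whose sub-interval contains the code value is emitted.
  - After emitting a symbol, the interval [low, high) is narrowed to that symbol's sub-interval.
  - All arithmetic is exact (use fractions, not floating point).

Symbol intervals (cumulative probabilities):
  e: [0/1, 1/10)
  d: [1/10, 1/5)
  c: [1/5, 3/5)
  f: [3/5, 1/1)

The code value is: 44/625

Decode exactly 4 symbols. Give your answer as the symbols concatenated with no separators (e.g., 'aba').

Answer: efcd

Derivation:
Step 1: interval [0/1, 1/1), width = 1/1 - 0/1 = 1/1
  'e': [0/1 + 1/1*0/1, 0/1 + 1/1*1/10) = [0/1, 1/10) <- contains code 44/625
  'd': [0/1 + 1/1*1/10, 0/1 + 1/1*1/5) = [1/10, 1/5)
  'c': [0/1 + 1/1*1/5, 0/1 + 1/1*3/5) = [1/5, 3/5)
  'f': [0/1 + 1/1*3/5, 0/1 + 1/1*1/1) = [3/5, 1/1)
  emit 'e', narrow to [0/1, 1/10)
Step 2: interval [0/1, 1/10), width = 1/10 - 0/1 = 1/10
  'e': [0/1 + 1/10*0/1, 0/1 + 1/10*1/10) = [0/1, 1/100)
  'd': [0/1 + 1/10*1/10, 0/1 + 1/10*1/5) = [1/100, 1/50)
  'c': [0/1 + 1/10*1/5, 0/1 + 1/10*3/5) = [1/50, 3/50)
  'f': [0/1 + 1/10*3/5, 0/1 + 1/10*1/1) = [3/50, 1/10) <- contains code 44/625
  emit 'f', narrow to [3/50, 1/10)
Step 3: interval [3/50, 1/10), width = 1/10 - 3/50 = 1/25
  'e': [3/50 + 1/25*0/1, 3/50 + 1/25*1/10) = [3/50, 8/125)
  'd': [3/50 + 1/25*1/10, 3/50 + 1/25*1/5) = [8/125, 17/250)
  'c': [3/50 + 1/25*1/5, 3/50 + 1/25*3/5) = [17/250, 21/250) <- contains code 44/625
  'f': [3/50 + 1/25*3/5, 3/50 + 1/25*1/1) = [21/250, 1/10)
  emit 'c', narrow to [17/250, 21/250)
Step 4: interval [17/250, 21/250), width = 21/250 - 17/250 = 2/125
  'e': [17/250 + 2/125*0/1, 17/250 + 2/125*1/10) = [17/250, 87/1250)
  'd': [17/250 + 2/125*1/10, 17/250 + 2/125*1/5) = [87/1250, 89/1250) <- contains code 44/625
  'c': [17/250 + 2/125*1/5, 17/250 + 2/125*3/5) = [89/1250, 97/1250)
  'f': [17/250 + 2/125*3/5, 17/250 + 2/125*1/1) = [97/1250, 21/250)
  emit 'd', narrow to [87/1250, 89/1250)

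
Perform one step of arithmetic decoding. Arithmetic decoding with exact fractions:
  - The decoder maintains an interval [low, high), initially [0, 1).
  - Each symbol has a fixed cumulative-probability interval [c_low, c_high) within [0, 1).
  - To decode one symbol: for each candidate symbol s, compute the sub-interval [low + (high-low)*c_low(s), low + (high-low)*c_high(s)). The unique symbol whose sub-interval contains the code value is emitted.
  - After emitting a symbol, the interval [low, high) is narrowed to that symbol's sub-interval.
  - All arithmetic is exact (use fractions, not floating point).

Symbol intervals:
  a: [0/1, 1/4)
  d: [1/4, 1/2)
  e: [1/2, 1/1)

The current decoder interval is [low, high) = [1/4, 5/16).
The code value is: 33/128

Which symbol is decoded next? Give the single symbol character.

Interval width = high − low = 5/16 − 1/4 = 1/16
Scaled code = (code − low) / width = (33/128 − 1/4) / 1/16 = 1/8
  a: [0/1, 1/4) ← scaled code falls here ✓
  d: [1/4, 1/2) 
  e: [1/2, 1/1) 

Answer: a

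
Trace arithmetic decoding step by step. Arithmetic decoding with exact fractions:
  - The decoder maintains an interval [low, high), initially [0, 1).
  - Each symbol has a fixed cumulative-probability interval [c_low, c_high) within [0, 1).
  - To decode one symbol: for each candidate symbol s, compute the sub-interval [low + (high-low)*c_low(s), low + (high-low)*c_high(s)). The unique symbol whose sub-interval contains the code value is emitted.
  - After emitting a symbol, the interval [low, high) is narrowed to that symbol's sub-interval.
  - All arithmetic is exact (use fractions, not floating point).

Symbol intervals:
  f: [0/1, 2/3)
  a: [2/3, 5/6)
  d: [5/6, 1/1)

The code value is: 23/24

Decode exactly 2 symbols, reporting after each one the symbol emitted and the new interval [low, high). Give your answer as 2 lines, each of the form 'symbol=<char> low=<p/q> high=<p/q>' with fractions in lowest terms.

Step 1: interval [0/1, 1/1), width = 1/1 - 0/1 = 1/1
  'f': [0/1 + 1/1*0/1, 0/1 + 1/1*2/3) = [0/1, 2/3)
  'a': [0/1 + 1/1*2/3, 0/1 + 1/1*5/6) = [2/3, 5/6)
  'd': [0/1 + 1/1*5/6, 0/1 + 1/1*1/1) = [5/6, 1/1) <- contains code 23/24
  emit 'd', narrow to [5/6, 1/1)
Step 2: interval [5/6, 1/1), width = 1/1 - 5/6 = 1/6
  'f': [5/6 + 1/6*0/1, 5/6 + 1/6*2/3) = [5/6, 17/18)
  'a': [5/6 + 1/6*2/3, 5/6 + 1/6*5/6) = [17/18, 35/36) <- contains code 23/24
  'd': [5/6 + 1/6*5/6, 5/6 + 1/6*1/1) = [35/36, 1/1)
  emit 'a', narrow to [17/18, 35/36)

Answer: symbol=d low=5/6 high=1/1
symbol=a low=17/18 high=35/36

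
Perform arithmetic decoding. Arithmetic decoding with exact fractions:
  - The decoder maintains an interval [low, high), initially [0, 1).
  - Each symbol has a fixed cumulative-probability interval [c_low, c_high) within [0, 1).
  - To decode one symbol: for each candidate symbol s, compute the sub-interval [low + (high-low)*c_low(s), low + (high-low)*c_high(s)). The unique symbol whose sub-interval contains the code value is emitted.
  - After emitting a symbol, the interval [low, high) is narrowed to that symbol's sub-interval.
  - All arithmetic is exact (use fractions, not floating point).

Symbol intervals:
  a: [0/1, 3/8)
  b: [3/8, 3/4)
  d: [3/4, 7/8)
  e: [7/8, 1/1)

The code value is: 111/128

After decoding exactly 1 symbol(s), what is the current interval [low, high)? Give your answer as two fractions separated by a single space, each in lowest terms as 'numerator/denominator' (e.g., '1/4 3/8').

Step 1: interval [0/1, 1/1), width = 1/1 - 0/1 = 1/1
  'a': [0/1 + 1/1*0/1, 0/1 + 1/1*3/8) = [0/1, 3/8)
  'b': [0/1 + 1/1*3/8, 0/1 + 1/1*3/4) = [3/8, 3/4)
  'd': [0/1 + 1/1*3/4, 0/1 + 1/1*7/8) = [3/4, 7/8) <- contains code 111/128
  'e': [0/1 + 1/1*7/8, 0/1 + 1/1*1/1) = [7/8, 1/1)
  emit 'd', narrow to [3/4, 7/8)

Answer: 3/4 7/8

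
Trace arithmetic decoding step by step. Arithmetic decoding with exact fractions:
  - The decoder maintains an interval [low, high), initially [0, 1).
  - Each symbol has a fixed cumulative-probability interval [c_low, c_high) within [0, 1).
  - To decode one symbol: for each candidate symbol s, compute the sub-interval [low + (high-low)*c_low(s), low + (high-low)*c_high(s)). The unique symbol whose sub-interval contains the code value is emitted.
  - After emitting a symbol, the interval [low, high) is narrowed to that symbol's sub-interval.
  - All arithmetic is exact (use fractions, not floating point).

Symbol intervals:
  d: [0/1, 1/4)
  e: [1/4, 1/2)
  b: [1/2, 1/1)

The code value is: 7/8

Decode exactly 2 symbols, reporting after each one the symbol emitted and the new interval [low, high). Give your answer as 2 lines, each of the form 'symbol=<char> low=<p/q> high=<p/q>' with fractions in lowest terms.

Step 1: interval [0/1, 1/1), width = 1/1 - 0/1 = 1/1
  'd': [0/1 + 1/1*0/1, 0/1 + 1/1*1/4) = [0/1, 1/4)
  'e': [0/1 + 1/1*1/4, 0/1 + 1/1*1/2) = [1/4, 1/2)
  'b': [0/1 + 1/1*1/2, 0/1 + 1/1*1/1) = [1/2, 1/1) <- contains code 7/8
  emit 'b', narrow to [1/2, 1/1)
Step 2: interval [1/2, 1/1), width = 1/1 - 1/2 = 1/2
  'd': [1/2 + 1/2*0/1, 1/2 + 1/2*1/4) = [1/2, 5/8)
  'e': [1/2 + 1/2*1/4, 1/2 + 1/2*1/2) = [5/8, 3/4)
  'b': [1/2 + 1/2*1/2, 1/2 + 1/2*1/1) = [3/4, 1/1) <- contains code 7/8
  emit 'b', narrow to [3/4, 1/1)

Answer: symbol=b low=1/2 high=1/1
symbol=b low=3/4 high=1/1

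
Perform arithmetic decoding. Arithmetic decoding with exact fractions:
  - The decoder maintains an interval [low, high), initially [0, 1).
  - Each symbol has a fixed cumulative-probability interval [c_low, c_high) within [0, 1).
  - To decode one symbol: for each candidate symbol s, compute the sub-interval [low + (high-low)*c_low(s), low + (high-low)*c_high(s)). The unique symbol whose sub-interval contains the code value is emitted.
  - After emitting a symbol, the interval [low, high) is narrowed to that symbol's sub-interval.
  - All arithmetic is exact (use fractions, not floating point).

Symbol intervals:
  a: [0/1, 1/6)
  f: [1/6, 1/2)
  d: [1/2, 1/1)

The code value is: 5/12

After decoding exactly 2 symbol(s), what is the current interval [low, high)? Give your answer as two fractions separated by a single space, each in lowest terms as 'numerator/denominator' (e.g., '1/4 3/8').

Step 1: interval [0/1, 1/1), width = 1/1 - 0/1 = 1/1
  'a': [0/1 + 1/1*0/1, 0/1 + 1/1*1/6) = [0/1, 1/6)
  'f': [0/1 + 1/1*1/6, 0/1 + 1/1*1/2) = [1/6, 1/2) <- contains code 5/12
  'd': [0/1 + 1/1*1/2, 0/1 + 1/1*1/1) = [1/2, 1/1)
  emit 'f', narrow to [1/6, 1/2)
Step 2: interval [1/6, 1/2), width = 1/2 - 1/6 = 1/3
  'a': [1/6 + 1/3*0/1, 1/6 + 1/3*1/6) = [1/6, 2/9)
  'f': [1/6 + 1/3*1/6, 1/6 + 1/3*1/2) = [2/9, 1/3)
  'd': [1/6 + 1/3*1/2, 1/6 + 1/3*1/1) = [1/3, 1/2) <- contains code 5/12
  emit 'd', narrow to [1/3, 1/2)

Answer: 1/3 1/2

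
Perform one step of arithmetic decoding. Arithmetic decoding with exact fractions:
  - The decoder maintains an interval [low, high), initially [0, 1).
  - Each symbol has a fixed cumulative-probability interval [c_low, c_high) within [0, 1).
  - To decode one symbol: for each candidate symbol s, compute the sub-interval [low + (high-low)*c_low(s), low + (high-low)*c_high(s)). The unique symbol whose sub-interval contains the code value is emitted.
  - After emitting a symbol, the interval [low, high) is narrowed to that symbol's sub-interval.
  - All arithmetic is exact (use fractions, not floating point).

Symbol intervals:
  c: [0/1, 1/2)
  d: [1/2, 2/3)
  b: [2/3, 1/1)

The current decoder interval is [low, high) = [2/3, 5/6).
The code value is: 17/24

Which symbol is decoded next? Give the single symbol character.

Interval width = high − low = 5/6 − 2/3 = 1/6
Scaled code = (code − low) / width = (17/24 − 2/3) / 1/6 = 1/4
  c: [0/1, 1/2) ← scaled code falls here ✓
  d: [1/2, 2/3) 
  b: [2/3, 1/1) 

Answer: c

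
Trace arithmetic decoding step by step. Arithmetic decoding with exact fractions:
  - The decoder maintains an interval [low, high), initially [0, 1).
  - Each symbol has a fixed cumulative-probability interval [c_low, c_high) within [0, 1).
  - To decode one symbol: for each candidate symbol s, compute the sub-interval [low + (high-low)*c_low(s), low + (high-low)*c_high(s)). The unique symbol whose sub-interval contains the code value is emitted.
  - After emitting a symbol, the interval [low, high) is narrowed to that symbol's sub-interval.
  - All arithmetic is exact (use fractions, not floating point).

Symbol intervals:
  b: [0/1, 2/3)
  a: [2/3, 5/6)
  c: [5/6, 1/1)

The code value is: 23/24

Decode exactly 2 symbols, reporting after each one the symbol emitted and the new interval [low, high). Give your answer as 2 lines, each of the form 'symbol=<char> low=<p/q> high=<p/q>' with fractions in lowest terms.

Answer: symbol=c low=5/6 high=1/1
symbol=a low=17/18 high=35/36

Derivation:
Step 1: interval [0/1, 1/1), width = 1/1 - 0/1 = 1/1
  'b': [0/1 + 1/1*0/1, 0/1 + 1/1*2/3) = [0/1, 2/3)
  'a': [0/1 + 1/1*2/3, 0/1 + 1/1*5/6) = [2/3, 5/6)
  'c': [0/1 + 1/1*5/6, 0/1 + 1/1*1/1) = [5/6, 1/1) <- contains code 23/24
  emit 'c', narrow to [5/6, 1/1)
Step 2: interval [5/6, 1/1), width = 1/1 - 5/6 = 1/6
  'b': [5/6 + 1/6*0/1, 5/6 + 1/6*2/3) = [5/6, 17/18)
  'a': [5/6 + 1/6*2/3, 5/6 + 1/6*5/6) = [17/18, 35/36) <- contains code 23/24
  'c': [5/6 + 1/6*5/6, 5/6 + 1/6*1/1) = [35/36, 1/1)
  emit 'a', narrow to [17/18, 35/36)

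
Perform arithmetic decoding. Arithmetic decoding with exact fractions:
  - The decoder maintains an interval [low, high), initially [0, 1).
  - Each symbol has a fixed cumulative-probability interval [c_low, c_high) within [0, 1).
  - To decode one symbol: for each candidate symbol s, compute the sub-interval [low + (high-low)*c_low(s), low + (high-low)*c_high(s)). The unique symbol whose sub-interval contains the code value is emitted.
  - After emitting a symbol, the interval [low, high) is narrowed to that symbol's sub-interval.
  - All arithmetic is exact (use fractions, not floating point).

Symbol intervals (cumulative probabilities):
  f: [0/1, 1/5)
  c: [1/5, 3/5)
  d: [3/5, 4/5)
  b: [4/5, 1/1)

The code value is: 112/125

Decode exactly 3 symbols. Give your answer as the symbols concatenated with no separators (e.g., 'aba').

Answer: bcd

Derivation:
Step 1: interval [0/1, 1/1), width = 1/1 - 0/1 = 1/1
  'f': [0/1 + 1/1*0/1, 0/1 + 1/1*1/5) = [0/1, 1/5)
  'c': [0/1 + 1/1*1/5, 0/1 + 1/1*3/5) = [1/5, 3/5)
  'd': [0/1 + 1/1*3/5, 0/1 + 1/1*4/5) = [3/5, 4/5)
  'b': [0/1 + 1/1*4/5, 0/1 + 1/1*1/1) = [4/5, 1/1) <- contains code 112/125
  emit 'b', narrow to [4/5, 1/1)
Step 2: interval [4/5, 1/1), width = 1/1 - 4/5 = 1/5
  'f': [4/5 + 1/5*0/1, 4/5 + 1/5*1/5) = [4/5, 21/25)
  'c': [4/5 + 1/5*1/5, 4/5 + 1/5*3/5) = [21/25, 23/25) <- contains code 112/125
  'd': [4/5 + 1/5*3/5, 4/5 + 1/5*4/5) = [23/25, 24/25)
  'b': [4/5 + 1/5*4/5, 4/5 + 1/5*1/1) = [24/25, 1/1)
  emit 'c', narrow to [21/25, 23/25)
Step 3: interval [21/25, 23/25), width = 23/25 - 21/25 = 2/25
  'f': [21/25 + 2/25*0/1, 21/25 + 2/25*1/5) = [21/25, 107/125)
  'c': [21/25 + 2/25*1/5, 21/25 + 2/25*3/5) = [107/125, 111/125)
  'd': [21/25 + 2/25*3/5, 21/25 + 2/25*4/5) = [111/125, 113/125) <- contains code 112/125
  'b': [21/25 + 2/25*4/5, 21/25 + 2/25*1/1) = [113/125, 23/25)
  emit 'd', narrow to [111/125, 113/125)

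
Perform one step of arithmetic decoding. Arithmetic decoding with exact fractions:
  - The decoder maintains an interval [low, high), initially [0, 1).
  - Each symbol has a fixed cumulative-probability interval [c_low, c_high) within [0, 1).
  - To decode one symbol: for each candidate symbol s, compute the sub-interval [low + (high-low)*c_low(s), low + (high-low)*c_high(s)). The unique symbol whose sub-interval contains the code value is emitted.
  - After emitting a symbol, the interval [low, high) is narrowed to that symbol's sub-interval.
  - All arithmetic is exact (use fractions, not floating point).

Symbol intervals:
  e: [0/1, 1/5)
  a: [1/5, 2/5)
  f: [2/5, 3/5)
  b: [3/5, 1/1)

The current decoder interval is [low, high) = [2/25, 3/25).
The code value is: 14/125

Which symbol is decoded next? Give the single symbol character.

Answer: b

Derivation:
Interval width = high − low = 3/25 − 2/25 = 1/25
Scaled code = (code − low) / width = (14/125 − 2/25) / 1/25 = 4/5
  e: [0/1, 1/5) 
  a: [1/5, 2/5) 
  f: [2/5, 3/5) 
  b: [3/5, 1/1) ← scaled code falls here ✓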